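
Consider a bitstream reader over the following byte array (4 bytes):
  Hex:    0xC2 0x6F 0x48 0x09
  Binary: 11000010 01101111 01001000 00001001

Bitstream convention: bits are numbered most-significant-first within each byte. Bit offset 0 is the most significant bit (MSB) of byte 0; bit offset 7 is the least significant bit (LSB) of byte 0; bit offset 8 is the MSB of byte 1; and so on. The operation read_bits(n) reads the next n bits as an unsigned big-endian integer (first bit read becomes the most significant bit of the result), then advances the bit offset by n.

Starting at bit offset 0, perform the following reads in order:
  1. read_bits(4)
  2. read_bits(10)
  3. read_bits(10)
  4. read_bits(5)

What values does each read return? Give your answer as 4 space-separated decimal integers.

Read 1: bits[0:4] width=4 -> value=12 (bin 1100); offset now 4 = byte 0 bit 4; 28 bits remain
Read 2: bits[4:14] width=10 -> value=155 (bin 0010011011); offset now 14 = byte 1 bit 6; 18 bits remain
Read 3: bits[14:24] width=10 -> value=840 (bin 1101001000); offset now 24 = byte 3 bit 0; 8 bits remain
Read 4: bits[24:29] width=5 -> value=1 (bin 00001); offset now 29 = byte 3 bit 5; 3 bits remain

Answer: 12 155 840 1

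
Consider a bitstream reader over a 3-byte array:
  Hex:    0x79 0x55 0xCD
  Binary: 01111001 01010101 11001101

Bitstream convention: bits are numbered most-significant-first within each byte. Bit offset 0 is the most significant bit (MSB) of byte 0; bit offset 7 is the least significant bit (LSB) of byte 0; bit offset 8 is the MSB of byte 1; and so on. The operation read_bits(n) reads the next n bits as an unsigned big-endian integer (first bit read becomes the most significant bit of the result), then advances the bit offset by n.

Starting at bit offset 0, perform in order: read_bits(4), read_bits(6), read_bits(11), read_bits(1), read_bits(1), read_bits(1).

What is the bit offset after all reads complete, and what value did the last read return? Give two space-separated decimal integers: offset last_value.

Answer: 24 1

Derivation:
Read 1: bits[0:4] width=4 -> value=7 (bin 0111); offset now 4 = byte 0 bit 4; 20 bits remain
Read 2: bits[4:10] width=6 -> value=37 (bin 100101); offset now 10 = byte 1 bit 2; 14 bits remain
Read 3: bits[10:21] width=11 -> value=697 (bin 01010111001); offset now 21 = byte 2 bit 5; 3 bits remain
Read 4: bits[21:22] width=1 -> value=1 (bin 1); offset now 22 = byte 2 bit 6; 2 bits remain
Read 5: bits[22:23] width=1 -> value=0 (bin 0); offset now 23 = byte 2 bit 7; 1 bits remain
Read 6: bits[23:24] width=1 -> value=1 (bin 1); offset now 24 = byte 3 bit 0; 0 bits remain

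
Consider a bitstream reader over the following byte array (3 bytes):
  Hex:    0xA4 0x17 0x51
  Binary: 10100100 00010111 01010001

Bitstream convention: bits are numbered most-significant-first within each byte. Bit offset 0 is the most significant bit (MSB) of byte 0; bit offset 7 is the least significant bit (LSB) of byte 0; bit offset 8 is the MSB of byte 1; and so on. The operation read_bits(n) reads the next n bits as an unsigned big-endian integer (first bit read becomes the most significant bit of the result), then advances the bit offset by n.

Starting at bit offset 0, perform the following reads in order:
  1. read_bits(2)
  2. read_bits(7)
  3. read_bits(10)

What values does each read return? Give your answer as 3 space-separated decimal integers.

Read 1: bits[0:2] width=2 -> value=2 (bin 10); offset now 2 = byte 0 bit 2; 22 bits remain
Read 2: bits[2:9] width=7 -> value=72 (bin 1001000); offset now 9 = byte 1 bit 1; 15 bits remain
Read 3: bits[9:19] width=10 -> value=186 (bin 0010111010); offset now 19 = byte 2 bit 3; 5 bits remain

Answer: 2 72 186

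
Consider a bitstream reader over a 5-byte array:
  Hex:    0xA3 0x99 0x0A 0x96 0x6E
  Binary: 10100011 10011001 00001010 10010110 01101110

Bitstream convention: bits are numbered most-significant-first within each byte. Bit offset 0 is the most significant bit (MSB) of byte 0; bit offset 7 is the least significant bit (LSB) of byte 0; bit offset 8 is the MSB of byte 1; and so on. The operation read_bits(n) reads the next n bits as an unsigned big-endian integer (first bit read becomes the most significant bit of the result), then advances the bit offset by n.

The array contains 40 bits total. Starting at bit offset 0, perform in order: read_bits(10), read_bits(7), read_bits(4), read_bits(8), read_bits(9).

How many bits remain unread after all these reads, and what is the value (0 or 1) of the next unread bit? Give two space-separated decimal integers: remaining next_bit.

Answer: 2 1

Derivation:
Read 1: bits[0:10] width=10 -> value=654 (bin 1010001110); offset now 10 = byte 1 bit 2; 30 bits remain
Read 2: bits[10:17] width=7 -> value=50 (bin 0110010); offset now 17 = byte 2 bit 1; 23 bits remain
Read 3: bits[17:21] width=4 -> value=1 (bin 0001); offset now 21 = byte 2 bit 5; 19 bits remain
Read 4: bits[21:29] width=8 -> value=82 (bin 01010010); offset now 29 = byte 3 bit 5; 11 bits remain
Read 5: bits[29:38] width=9 -> value=411 (bin 110011011); offset now 38 = byte 4 bit 6; 2 bits remain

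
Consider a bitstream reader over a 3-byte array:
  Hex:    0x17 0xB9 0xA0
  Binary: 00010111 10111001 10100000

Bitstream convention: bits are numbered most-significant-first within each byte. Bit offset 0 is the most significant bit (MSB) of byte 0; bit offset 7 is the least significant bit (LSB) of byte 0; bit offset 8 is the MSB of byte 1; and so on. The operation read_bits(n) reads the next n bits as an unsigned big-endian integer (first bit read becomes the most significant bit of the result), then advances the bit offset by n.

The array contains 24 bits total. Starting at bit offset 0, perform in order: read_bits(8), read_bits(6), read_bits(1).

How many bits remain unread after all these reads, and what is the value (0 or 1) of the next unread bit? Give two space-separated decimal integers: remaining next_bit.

Read 1: bits[0:8] width=8 -> value=23 (bin 00010111); offset now 8 = byte 1 bit 0; 16 bits remain
Read 2: bits[8:14] width=6 -> value=46 (bin 101110); offset now 14 = byte 1 bit 6; 10 bits remain
Read 3: bits[14:15] width=1 -> value=0 (bin 0); offset now 15 = byte 1 bit 7; 9 bits remain

Answer: 9 1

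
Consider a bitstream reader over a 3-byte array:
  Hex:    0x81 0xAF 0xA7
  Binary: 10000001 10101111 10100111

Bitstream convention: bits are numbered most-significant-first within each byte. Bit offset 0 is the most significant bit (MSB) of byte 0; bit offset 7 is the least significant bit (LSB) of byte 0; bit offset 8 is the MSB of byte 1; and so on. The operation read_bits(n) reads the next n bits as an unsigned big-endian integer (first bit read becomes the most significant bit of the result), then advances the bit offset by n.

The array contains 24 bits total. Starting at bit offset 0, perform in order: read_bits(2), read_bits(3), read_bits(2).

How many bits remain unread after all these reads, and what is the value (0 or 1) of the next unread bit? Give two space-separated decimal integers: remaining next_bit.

Answer: 17 1

Derivation:
Read 1: bits[0:2] width=2 -> value=2 (bin 10); offset now 2 = byte 0 bit 2; 22 bits remain
Read 2: bits[2:5] width=3 -> value=0 (bin 000); offset now 5 = byte 0 bit 5; 19 bits remain
Read 3: bits[5:7] width=2 -> value=0 (bin 00); offset now 7 = byte 0 bit 7; 17 bits remain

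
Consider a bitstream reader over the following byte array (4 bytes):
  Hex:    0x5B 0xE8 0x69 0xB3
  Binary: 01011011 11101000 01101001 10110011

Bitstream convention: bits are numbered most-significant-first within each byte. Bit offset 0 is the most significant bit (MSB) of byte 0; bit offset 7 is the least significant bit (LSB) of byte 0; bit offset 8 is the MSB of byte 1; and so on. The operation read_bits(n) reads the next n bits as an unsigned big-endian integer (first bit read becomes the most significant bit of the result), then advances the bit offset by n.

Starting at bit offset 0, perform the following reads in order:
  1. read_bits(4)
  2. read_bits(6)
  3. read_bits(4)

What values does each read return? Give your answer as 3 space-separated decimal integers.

Answer: 5 47 10

Derivation:
Read 1: bits[0:4] width=4 -> value=5 (bin 0101); offset now 4 = byte 0 bit 4; 28 bits remain
Read 2: bits[4:10] width=6 -> value=47 (bin 101111); offset now 10 = byte 1 bit 2; 22 bits remain
Read 3: bits[10:14] width=4 -> value=10 (bin 1010); offset now 14 = byte 1 bit 6; 18 bits remain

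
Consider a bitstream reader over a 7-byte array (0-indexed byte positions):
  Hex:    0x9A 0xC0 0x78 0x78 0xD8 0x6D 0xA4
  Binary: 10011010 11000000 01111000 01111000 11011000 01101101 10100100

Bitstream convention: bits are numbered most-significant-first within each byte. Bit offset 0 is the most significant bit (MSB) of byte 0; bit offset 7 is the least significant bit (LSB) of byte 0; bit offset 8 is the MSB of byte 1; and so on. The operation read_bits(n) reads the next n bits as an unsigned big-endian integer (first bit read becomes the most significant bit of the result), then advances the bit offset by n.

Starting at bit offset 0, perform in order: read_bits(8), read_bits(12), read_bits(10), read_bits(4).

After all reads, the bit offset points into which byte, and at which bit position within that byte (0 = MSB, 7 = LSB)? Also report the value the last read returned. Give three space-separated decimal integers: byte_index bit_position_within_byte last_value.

Answer: 4 2 3

Derivation:
Read 1: bits[0:8] width=8 -> value=154 (bin 10011010); offset now 8 = byte 1 bit 0; 48 bits remain
Read 2: bits[8:20] width=12 -> value=3079 (bin 110000000111); offset now 20 = byte 2 bit 4; 36 bits remain
Read 3: bits[20:30] width=10 -> value=542 (bin 1000011110); offset now 30 = byte 3 bit 6; 26 bits remain
Read 4: bits[30:34] width=4 -> value=3 (bin 0011); offset now 34 = byte 4 bit 2; 22 bits remain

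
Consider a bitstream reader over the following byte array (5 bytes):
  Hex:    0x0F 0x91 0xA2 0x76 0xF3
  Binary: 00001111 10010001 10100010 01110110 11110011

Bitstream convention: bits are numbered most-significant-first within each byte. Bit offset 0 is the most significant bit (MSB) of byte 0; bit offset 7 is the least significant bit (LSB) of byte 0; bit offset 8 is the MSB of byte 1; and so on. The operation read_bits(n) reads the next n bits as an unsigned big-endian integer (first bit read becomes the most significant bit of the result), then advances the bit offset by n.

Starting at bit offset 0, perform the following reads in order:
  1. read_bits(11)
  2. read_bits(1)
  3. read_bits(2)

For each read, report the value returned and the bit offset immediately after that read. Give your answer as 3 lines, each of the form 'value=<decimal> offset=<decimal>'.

Read 1: bits[0:11] width=11 -> value=124 (bin 00001111100); offset now 11 = byte 1 bit 3; 29 bits remain
Read 2: bits[11:12] width=1 -> value=1 (bin 1); offset now 12 = byte 1 bit 4; 28 bits remain
Read 3: bits[12:14] width=2 -> value=0 (bin 00); offset now 14 = byte 1 bit 6; 26 bits remain

Answer: value=124 offset=11
value=1 offset=12
value=0 offset=14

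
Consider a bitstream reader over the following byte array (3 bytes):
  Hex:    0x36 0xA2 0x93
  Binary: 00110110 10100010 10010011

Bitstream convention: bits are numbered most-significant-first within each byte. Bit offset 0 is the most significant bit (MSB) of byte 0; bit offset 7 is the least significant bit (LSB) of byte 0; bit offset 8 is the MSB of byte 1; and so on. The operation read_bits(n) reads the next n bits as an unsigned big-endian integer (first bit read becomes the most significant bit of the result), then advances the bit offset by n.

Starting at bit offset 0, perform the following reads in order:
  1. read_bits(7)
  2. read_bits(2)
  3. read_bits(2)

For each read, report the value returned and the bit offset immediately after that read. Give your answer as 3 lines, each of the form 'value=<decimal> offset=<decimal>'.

Read 1: bits[0:7] width=7 -> value=27 (bin 0011011); offset now 7 = byte 0 bit 7; 17 bits remain
Read 2: bits[7:9] width=2 -> value=1 (bin 01); offset now 9 = byte 1 bit 1; 15 bits remain
Read 3: bits[9:11] width=2 -> value=1 (bin 01); offset now 11 = byte 1 bit 3; 13 bits remain

Answer: value=27 offset=7
value=1 offset=9
value=1 offset=11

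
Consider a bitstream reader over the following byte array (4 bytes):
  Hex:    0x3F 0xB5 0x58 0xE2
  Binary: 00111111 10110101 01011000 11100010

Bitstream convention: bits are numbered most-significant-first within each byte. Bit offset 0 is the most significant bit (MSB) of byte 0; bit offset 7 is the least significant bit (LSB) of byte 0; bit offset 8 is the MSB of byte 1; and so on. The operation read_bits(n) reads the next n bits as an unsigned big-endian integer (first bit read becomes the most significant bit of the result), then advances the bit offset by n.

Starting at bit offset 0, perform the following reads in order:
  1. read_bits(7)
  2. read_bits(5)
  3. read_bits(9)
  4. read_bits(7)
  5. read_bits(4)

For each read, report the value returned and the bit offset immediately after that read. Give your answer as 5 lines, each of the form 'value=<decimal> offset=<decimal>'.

Read 1: bits[0:7] width=7 -> value=31 (bin 0011111); offset now 7 = byte 0 bit 7; 25 bits remain
Read 2: bits[7:12] width=5 -> value=27 (bin 11011); offset now 12 = byte 1 bit 4; 20 bits remain
Read 3: bits[12:21] width=9 -> value=171 (bin 010101011); offset now 21 = byte 2 bit 5; 11 bits remain
Read 4: bits[21:28] width=7 -> value=14 (bin 0001110); offset now 28 = byte 3 bit 4; 4 bits remain
Read 5: bits[28:32] width=4 -> value=2 (bin 0010); offset now 32 = byte 4 bit 0; 0 bits remain

Answer: value=31 offset=7
value=27 offset=12
value=171 offset=21
value=14 offset=28
value=2 offset=32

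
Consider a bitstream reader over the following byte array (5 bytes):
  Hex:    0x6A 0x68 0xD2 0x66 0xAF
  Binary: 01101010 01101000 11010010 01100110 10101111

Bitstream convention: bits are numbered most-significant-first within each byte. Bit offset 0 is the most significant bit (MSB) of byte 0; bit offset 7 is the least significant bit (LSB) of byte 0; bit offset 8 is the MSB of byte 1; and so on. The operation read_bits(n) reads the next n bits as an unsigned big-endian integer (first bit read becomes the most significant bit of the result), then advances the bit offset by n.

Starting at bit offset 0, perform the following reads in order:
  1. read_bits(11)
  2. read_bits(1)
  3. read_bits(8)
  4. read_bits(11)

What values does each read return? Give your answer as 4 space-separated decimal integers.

Read 1: bits[0:11] width=11 -> value=851 (bin 01101010011); offset now 11 = byte 1 bit 3; 29 bits remain
Read 2: bits[11:12] width=1 -> value=0 (bin 0); offset now 12 = byte 1 bit 4; 28 bits remain
Read 3: bits[12:20] width=8 -> value=141 (bin 10001101); offset now 20 = byte 2 bit 4; 20 bits remain
Read 4: bits[20:31] width=11 -> value=307 (bin 00100110011); offset now 31 = byte 3 bit 7; 9 bits remain

Answer: 851 0 141 307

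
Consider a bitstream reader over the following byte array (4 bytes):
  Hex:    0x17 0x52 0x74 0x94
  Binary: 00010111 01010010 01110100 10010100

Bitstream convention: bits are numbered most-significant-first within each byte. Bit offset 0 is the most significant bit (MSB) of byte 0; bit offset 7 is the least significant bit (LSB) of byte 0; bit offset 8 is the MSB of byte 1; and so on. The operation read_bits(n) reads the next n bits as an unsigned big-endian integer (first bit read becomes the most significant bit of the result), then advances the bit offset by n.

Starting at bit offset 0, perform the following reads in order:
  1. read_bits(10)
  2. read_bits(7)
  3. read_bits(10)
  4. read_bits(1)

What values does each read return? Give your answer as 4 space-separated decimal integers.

Answer: 93 36 932 1

Derivation:
Read 1: bits[0:10] width=10 -> value=93 (bin 0001011101); offset now 10 = byte 1 bit 2; 22 bits remain
Read 2: bits[10:17] width=7 -> value=36 (bin 0100100); offset now 17 = byte 2 bit 1; 15 bits remain
Read 3: bits[17:27] width=10 -> value=932 (bin 1110100100); offset now 27 = byte 3 bit 3; 5 bits remain
Read 4: bits[27:28] width=1 -> value=1 (bin 1); offset now 28 = byte 3 bit 4; 4 bits remain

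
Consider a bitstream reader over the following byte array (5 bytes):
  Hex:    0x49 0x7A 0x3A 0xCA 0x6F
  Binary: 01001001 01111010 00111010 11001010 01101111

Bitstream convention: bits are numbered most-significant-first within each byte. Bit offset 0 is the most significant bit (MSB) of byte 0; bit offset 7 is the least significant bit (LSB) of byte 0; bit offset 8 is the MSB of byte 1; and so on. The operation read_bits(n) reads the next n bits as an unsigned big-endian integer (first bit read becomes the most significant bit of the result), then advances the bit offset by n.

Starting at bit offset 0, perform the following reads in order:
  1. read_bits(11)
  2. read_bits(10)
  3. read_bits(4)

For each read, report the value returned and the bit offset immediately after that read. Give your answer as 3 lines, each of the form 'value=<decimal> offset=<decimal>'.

Read 1: bits[0:11] width=11 -> value=587 (bin 01001001011); offset now 11 = byte 1 bit 3; 29 bits remain
Read 2: bits[11:21] width=10 -> value=839 (bin 1101000111); offset now 21 = byte 2 bit 5; 19 bits remain
Read 3: bits[21:25] width=4 -> value=5 (bin 0101); offset now 25 = byte 3 bit 1; 15 bits remain

Answer: value=587 offset=11
value=839 offset=21
value=5 offset=25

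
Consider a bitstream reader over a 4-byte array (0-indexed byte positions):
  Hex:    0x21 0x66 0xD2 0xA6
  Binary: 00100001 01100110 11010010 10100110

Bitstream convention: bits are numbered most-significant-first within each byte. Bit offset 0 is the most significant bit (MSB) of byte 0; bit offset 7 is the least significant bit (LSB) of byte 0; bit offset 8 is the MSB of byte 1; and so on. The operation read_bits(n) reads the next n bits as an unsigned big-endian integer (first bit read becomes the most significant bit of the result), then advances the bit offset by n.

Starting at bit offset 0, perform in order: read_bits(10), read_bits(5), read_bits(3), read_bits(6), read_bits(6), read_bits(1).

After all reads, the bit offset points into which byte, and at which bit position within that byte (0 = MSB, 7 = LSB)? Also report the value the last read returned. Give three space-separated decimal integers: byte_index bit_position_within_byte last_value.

Answer: 3 7 1

Derivation:
Read 1: bits[0:10] width=10 -> value=133 (bin 0010000101); offset now 10 = byte 1 bit 2; 22 bits remain
Read 2: bits[10:15] width=5 -> value=19 (bin 10011); offset now 15 = byte 1 bit 7; 17 bits remain
Read 3: bits[15:18] width=3 -> value=3 (bin 011); offset now 18 = byte 2 bit 2; 14 bits remain
Read 4: bits[18:24] width=6 -> value=18 (bin 010010); offset now 24 = byte 3 bit 0; 8 bits remain
Read 5: bits[24:30] width=6 -> value=41 (bin 101001); offset now 30 = byte 3 bit 6; 2 bits remain
Read 6: bits[30:31] width=1 -> value=1 (bin 1); offset now 31 = byte 3 bit 7; 1 bits remain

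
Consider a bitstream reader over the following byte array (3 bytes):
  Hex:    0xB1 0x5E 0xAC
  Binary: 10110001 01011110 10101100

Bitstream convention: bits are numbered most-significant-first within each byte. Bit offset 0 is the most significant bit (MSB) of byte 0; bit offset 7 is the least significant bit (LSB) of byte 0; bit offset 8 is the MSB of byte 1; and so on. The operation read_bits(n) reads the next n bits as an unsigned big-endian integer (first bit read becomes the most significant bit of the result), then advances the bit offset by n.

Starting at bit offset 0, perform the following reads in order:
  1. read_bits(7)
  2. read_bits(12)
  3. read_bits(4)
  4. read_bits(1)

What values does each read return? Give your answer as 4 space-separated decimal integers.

Answer: 88 2805 6 0

Derivation:
Read 1: bits[0:7] width=7 -> value=88 (bin 1011000); offset now 7 = byte 0 bit 7; 17 bits remain
Read 2: bits[7:19] width=12 -> value=2805 (bin 101011110101); offset now 19 = byte 2 bit 3; 5 bits remain
Read 3: bits[19:23] width=4 -> value=6 (bin 0110); offset now 23 = byte 2 bit 7; 1 bits remain
Read 4: bits[23:24] width=1 -> value=0 (bin 0); offset now 24 = byte 3 bit 0; 0 bits remain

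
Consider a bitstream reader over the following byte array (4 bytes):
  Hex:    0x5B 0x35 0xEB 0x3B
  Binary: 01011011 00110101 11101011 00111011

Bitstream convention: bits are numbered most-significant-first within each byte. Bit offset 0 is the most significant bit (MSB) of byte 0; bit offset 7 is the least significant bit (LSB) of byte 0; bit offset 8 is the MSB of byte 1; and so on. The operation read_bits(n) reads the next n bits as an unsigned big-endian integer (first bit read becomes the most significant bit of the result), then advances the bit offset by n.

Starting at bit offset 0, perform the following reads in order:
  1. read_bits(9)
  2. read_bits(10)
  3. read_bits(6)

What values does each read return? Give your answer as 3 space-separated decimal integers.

Answer: 182 431 22

Derivation:
Read 1: bits[0:9] width=9 -> value=182 (bin 010110110); offset now 9 = byte 1 bit 1; 23 bits remain
Read 2: bits[9:19] width=10 -> value=431 (bin 0110101111); offset now 19 = byte 2 bit 3; 13 bits remain
Read 3: bits[19:25] width=6 -> value=22 (bin 010110); offset now 25 = byte 3 bit 1; 7 bits remain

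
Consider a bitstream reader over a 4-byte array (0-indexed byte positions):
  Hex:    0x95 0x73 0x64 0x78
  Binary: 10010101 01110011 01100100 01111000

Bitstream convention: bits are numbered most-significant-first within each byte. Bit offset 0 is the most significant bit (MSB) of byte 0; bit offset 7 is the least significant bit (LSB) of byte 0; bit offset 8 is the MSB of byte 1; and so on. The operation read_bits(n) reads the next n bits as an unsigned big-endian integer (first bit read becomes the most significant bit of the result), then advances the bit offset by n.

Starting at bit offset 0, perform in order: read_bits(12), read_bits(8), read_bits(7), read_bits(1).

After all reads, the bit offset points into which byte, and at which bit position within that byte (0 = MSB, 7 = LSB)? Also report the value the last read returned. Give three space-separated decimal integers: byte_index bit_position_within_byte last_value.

Read 1: bits[0:12] width=12 -> value=2391 (bin 100101010111); offset now 12 = byte 1 bit 4; 20 bits remain
Read 2: bits[12:20] width=8 -> value=54 (bin 00110110); offset now 20 = byte 2 bit 4; 12 bits remain
Read 3: bits[20:27] width=7 -> value=35 (bin 0100011); offset now 27 = byte 3 bit 3; 5 bits remain
Read 4: bits[27:28] width=1 -> value=1 (bin 1); offset now 28 = byte 3 bit 4; 4 bits remain

Answer: 3 4 1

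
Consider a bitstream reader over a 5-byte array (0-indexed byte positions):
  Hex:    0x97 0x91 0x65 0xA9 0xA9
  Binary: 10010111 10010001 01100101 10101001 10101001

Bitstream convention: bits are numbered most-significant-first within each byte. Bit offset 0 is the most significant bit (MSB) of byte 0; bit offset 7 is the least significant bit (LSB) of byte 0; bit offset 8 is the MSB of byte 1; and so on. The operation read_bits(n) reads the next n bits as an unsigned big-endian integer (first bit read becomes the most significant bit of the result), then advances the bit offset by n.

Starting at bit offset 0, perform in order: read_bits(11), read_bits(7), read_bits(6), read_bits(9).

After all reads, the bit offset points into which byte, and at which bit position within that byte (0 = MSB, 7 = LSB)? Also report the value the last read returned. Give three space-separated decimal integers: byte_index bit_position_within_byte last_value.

Read 1: bits[0:11] width=11 -> value=1212 (bin 10010111100); offset now 11 = byte 1 bit 3; 29 bits remain
Read 2: bits[11:18] width=7 -> value=69 (bin 1000101); offset now 18 = byte 2 bit 2; 22 bits remain
Read 3: bits[18:24] width=6 -> value=37 (bin 100101); offset now 24 = byte 3 bit 0; 16 bits remain
Read 4: bits[24:33] width=9 -> value=339 (bin 101010011); offset now 33 = byte 4 bit 1; 7 bits remain

Answer: 4 1 339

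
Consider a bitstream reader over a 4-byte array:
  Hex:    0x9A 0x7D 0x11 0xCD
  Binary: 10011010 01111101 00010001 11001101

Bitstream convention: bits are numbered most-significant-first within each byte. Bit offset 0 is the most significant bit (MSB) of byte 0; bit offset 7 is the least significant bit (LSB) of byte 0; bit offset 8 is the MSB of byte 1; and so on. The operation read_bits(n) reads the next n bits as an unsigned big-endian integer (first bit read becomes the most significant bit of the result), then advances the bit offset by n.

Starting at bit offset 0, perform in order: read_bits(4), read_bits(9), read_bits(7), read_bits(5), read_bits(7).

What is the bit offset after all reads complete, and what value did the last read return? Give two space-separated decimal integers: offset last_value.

Answer: 32 77

Derivation:
Read 1: bits[0:4] width=4 -> value=9 (bin 1001); offset now 4 = byte 0 bit 4; 28 bits remain
Read 2: bits[4:13] width=9 -> value=335 (bin 101001111); offset now 13 = byte 1 bit 5; 19 bits remain
Read 3: bits[13:20] width=7 -> value=81 (bin 1010001); offset now 20 = byte 2 bit 4; 12 bits remain
Read 4: bits[20:25] width=5 -> value=3 (bin 00011); offset now 25 = byte 3 bit 1; 7 bits remain
Read 5: bits[25:32] width=7 -> value=77 (bin 1001101); offset now 32 = byte 4 bit 0; 0 bits remain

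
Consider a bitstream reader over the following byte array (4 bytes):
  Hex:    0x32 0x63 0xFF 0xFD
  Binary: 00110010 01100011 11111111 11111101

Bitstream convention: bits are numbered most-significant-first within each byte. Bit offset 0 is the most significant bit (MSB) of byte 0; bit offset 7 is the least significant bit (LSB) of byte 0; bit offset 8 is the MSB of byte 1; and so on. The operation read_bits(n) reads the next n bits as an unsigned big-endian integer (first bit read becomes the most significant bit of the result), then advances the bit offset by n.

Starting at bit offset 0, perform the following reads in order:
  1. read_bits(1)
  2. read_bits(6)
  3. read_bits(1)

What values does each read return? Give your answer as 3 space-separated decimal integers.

Answer: 0 25 0

Derivation:
Read 1: bits[0:1] width=1 -> value=0 (bin 0); offset now 1 = byte 0 bit 1; 31 bits remain
Read 2: bits[1:7] width=6 -> value=25 (bin 011001); offset now 7 = byte 0 bit 7; 25 bits remain
Read 3: bits[7:8] width=1 -> value=0 (bin 0); offset now 8 = byte 1 bit 0; 24 bits remain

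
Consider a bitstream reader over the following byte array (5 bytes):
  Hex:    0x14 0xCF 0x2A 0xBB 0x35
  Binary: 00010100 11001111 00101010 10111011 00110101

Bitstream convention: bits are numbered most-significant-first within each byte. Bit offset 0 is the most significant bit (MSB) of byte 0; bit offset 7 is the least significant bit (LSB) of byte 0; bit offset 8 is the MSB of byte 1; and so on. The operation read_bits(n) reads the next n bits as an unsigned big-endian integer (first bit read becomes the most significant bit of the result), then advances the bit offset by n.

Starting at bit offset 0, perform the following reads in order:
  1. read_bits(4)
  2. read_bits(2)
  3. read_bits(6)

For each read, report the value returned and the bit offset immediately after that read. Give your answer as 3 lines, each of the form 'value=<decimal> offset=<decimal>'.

Answer: value=1 offset=4
value=1 offset=6
value=12 offset=12

Derivation:
Read 1: bits[0:4] width=4 -> value=1 (bin 0001); offset now 4 = byte 0 bit 4; 36 bits remain
Read 2: bits[4:6] width=2 -> value=1 (bin 01); offset now 6 = byte 0 bit 6; 34 bits remain
Read 3: bits[6:12] width=6 -> value=12 (bin 001100); offset now 12 = byte 1 bit 4; 28 bits remain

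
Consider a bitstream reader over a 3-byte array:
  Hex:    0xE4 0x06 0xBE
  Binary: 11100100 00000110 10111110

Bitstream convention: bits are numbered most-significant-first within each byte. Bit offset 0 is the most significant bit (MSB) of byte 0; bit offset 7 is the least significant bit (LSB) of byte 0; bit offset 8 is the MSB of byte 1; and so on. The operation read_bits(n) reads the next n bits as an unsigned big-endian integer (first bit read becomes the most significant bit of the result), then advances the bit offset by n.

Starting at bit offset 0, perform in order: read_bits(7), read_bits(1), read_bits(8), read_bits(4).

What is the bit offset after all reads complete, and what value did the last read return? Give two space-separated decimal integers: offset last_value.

Answer: 20 11

Derivation:
Read 1: bits[0:7] width=7 -> value=114 (bin 1110010); offset now 7 = byte 0 bit 7; 17 bits remain
Read 2: bits[7:8] width=1 -> value=0 (bin 0); offset now 8 = byte 1 bit 0; 16 bits remain
Read 3: bits[8:16] width=8 -> value=6 (bin 00000110); offset now 16 = byte 2 bit 0; 8 bits remain
Read 4: bits[16:20] width=4 -> value=11 (bin 1011); offset now 20 = byte 2 bit 4; 4 bits remain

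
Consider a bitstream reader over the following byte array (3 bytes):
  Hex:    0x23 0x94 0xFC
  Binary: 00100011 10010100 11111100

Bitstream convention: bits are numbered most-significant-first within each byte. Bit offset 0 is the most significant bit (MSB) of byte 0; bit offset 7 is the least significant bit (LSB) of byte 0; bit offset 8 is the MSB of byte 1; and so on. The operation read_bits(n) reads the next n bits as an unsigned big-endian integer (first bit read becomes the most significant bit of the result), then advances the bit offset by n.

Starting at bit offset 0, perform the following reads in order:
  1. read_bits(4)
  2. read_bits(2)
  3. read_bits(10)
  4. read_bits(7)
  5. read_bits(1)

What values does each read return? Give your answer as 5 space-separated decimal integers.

Answer: 2 0 916 126 0

Derivation:
Read 1: bits[0:4] width=4 -> value=2 (bin 0010); offset now 4 = byte 0 bit 4; 20 bits remain
Read 2: bits[4:6] width=2 -> value=0 (bin 00); offset now 6 = byte 0 bit 6; 18 bits remain
Read 3: bits[6:16] width=10 -> value=916 (bin 1110010100); offset now 16 = byte 2 bit 0; 8 bits remain
Read 4: bits[16:23] width=7 -> value=126 (bin 1111110); offset now 23 = byte 2 bit 7; 1 bits remain
Read 5: bits[23:24] width=1 -> value=0 (bin 0); offset now 24 = byte 3 bit 0; 0 bits remain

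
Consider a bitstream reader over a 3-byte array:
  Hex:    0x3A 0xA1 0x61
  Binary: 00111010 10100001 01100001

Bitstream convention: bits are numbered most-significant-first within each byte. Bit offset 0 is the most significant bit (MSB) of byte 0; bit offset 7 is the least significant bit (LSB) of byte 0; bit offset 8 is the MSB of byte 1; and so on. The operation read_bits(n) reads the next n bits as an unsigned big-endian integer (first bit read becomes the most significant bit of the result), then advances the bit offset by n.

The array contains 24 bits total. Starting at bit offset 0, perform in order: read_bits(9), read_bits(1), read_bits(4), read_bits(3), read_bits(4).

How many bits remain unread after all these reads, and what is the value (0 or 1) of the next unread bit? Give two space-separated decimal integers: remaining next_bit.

Answer: 3 0

Derivation:
Read 1: bits[0:9] width=9 -> value=117 (bin 001110101); offset now 9 = byte 1 bit 1; 15 bits remain
Read 2: bits[9:10] width=1 -> value=0 (bin 0); offset now 10 = byte 1 bit 2; 14 bits remain
Read 3: bits[10:14] width=4 -> value=8 (bin 1000); offset now 14 = byte 1 bit 6; 10 bits remain
Read 4: bits[14:17] width=3 -> value=2 (bin 010); offset now 17 = byte 2 bit 1; 7 bits remain
Read 5: bits[17:21] width=4 -> value=12 (bin 1100); offset now 21 = byte 2 bit 5; 3 bits remain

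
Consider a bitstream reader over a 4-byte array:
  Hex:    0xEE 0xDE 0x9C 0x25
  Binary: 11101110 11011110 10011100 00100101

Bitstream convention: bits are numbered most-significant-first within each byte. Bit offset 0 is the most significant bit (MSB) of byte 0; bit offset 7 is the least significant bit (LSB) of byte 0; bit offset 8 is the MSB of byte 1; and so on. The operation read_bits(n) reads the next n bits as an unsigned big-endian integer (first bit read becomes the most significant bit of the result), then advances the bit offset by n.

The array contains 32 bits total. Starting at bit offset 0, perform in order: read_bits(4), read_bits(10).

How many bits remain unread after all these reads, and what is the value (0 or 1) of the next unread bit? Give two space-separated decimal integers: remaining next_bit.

Answer: 18 1

Derivation:
Read 1: bits[0:4] width=4 -> value=14 (bin 1110); offset now 4 = byte 0 bit 4; 28 bits remain
Read 2: bits[4:14] width=10 -> value=951 (bin 1110110111); offset now 14 = byte 1 bit 6; 18 bits remain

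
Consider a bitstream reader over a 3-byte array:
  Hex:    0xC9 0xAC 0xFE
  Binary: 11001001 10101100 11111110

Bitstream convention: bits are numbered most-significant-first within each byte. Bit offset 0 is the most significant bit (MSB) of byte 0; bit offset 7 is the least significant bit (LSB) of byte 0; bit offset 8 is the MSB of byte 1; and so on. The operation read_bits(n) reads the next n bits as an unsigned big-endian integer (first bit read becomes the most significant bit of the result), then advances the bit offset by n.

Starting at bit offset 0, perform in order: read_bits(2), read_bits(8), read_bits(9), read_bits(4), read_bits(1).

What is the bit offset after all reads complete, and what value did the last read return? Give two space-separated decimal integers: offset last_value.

Read 1: bits[0:2] width=2 -> value=3 (bin 11); offset now 2 = byte 0 bit 2; 22 bits remain
Read 2: bits[2:10] width=8 -> value=38 (bin 00100110); offset now 10 = byte 1 bit 2; 14 bits remain
Read 3: bits[10:19] width=9 -> value=359 (bin 101100111); offset now 19 = byte 2 bit 3; 5 bits remain
Read 4: bits[19:23] width=4 -> value=15 (bin 1111); offset now 23 = byte 2 bit 7; 1 bits remain
Read 5: bits[23:24] width=1 -> value=0 (bin 0); offset now 24 = byte 3 bit 0; 0 bits remain

Answer: 24 0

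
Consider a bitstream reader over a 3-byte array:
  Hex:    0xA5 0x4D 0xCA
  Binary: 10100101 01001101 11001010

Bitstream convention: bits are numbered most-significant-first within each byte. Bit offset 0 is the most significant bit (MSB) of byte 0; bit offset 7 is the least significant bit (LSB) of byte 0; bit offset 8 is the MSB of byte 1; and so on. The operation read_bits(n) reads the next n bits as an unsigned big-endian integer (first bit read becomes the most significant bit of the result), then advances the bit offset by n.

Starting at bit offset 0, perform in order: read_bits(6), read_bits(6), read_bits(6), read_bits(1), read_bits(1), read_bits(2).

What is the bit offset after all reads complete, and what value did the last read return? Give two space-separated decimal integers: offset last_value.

Answer: 22 2

Derivation:
Read 1: bits[0:6] width=6 -> value=41 (bin 101001); offset now 6 = byte 0 bit 6; 18 bits remain
Read 2: bits[6:12] width=6 -> value=20 (bin 010100); offset now 12 = byte 1 bit 4; 12 bits remain
Read 3: bits[12:18] width=6 -> value=55 (bin 110111); offset now 18 = byte 2 bit 2; 6 bits remain
Read 4: bits[18:19] width=1 -> value=0 (bin 0); offset now 19 = byte 2 bit 3; 5 bits remain
Read 5: bits[19:20] width=1 -> value=0 (bin 0); offset now 20 = byte 2 bit 4; 4 bits remain
Read 6: bits[20:22] width=2 -> value=2 (bin 10); offset now 22 = byte 2 bit 6; 2 bits remain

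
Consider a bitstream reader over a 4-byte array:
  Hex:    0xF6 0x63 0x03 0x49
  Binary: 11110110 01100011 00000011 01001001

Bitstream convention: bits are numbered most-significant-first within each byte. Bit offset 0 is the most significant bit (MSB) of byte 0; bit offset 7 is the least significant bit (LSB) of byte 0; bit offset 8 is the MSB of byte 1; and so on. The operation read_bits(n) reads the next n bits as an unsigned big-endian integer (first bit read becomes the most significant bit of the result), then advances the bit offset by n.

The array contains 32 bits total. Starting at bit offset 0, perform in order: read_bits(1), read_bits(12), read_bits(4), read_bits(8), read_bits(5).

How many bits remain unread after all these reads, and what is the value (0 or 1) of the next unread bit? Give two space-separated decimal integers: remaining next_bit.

Answer: 2 0

Derivation:
Read 1: bits[0:1] width=1 -> value=1 (bin 1); offset now 1 = byte 0 bit 1; 31 bits remain
Read 2: bits[1:13] width=12 -> value=3788 (bin 111011001100); offset now 13 = byte 1 bit 5; 19 bits remain
Read 3: bits[13:17] width=4 -> value=6 (bin 0110); offset now 17 = byte 2 bit 1; 15 bits remain
Read 4: bits[17:25] width=8 -> value=6 (bin 00000110); offset now 25 = byte 3 bit 1; 7 bits remain
Read 5: bits[25:30] width=5 -> value=18 (bin 10010); offset now 30 = byte 3 bit 6; 2 bits remain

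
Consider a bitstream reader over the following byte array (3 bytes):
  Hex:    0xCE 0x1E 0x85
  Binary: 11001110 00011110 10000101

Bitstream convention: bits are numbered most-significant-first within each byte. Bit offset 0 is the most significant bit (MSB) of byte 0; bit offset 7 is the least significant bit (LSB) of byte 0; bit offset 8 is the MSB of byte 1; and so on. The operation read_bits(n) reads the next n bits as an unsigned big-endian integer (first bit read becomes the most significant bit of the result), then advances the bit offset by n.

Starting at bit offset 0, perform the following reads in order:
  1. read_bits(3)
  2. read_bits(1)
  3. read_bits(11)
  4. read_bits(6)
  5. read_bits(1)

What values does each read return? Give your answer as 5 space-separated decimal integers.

Answer: 6 0 1807 16 1

Derivation:
Read 1: bits[0:3] width=3 -> value=6 (bin 110); offset now 3 = byte 0 bit 3; 21 bits remain
Read 2: bits[3:4] width=1 -> value=0 (bin 0); offset now 4 = byte 0 bit 4; 20 bits remain
Read 3: bits[4:15] width=11 -> value=1807 (bin 11100001111); offset now 15 = byte 1 bit 7; 9 bits remain
Read 4: bits[15:21] width=6 -> value=16 (bin 010000); offset now 21 = byte 2 bit 5; 3 bits remain
Read 5: bits[21:22] width=1 -> value=1 (bin 1); offset now 22 = byte 2 bit 6; 2 bits remain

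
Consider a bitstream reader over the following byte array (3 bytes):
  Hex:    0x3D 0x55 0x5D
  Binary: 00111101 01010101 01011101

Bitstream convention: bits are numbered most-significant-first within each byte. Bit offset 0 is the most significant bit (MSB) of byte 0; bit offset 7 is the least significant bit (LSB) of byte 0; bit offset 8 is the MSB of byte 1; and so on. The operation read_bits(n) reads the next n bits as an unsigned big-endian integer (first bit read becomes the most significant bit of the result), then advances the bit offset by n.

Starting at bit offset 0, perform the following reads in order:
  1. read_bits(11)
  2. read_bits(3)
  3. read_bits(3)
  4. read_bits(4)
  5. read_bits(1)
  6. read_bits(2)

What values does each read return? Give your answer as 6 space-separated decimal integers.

Read 1: bits[0:11] width=11 -> value=490 (bin 00111101010); offset now 11 = byte 1 bit 3; 13 bits remain
Read 2: bits[11:14] width=3 -> value=5 (bin 101); offset now 14 = byte 1 bit 6; 10 bits remain
Read 3: bits[14:17] width=3 -> value=2 (bin 010); offset now 17 = byte 2 bit 1; 7 bits remain
Read 4: bits[17:21] width=4 -> value=11 (bin 1011); offset now 21 = byte 2 bit 5; 3 bits remain
Read 5: bits[21:22] width=1 -> value=1 (bin 1); offset now 22 = byte 2 bit 6; 2 bits remain
Read 6: bits[22:24] width=2 -> value=1 (bin 01); offset now 24 = byte 3 bit 0; 0 bits remain

Answer: 490 5 2 11 1 1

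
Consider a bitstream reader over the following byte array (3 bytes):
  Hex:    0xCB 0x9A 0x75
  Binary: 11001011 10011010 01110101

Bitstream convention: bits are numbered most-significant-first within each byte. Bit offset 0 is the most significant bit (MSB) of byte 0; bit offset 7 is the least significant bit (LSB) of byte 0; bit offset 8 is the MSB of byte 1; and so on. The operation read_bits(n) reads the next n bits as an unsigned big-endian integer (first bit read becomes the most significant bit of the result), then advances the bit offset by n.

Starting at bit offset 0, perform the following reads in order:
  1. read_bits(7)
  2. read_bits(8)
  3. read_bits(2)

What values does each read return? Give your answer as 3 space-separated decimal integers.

Read 1: bits[0:7] width=7 -> value=101 (bin 1100101); offset now 7 = byte 0 bit 7; 17 bits remain
Read 2: bits[7:15] width=8 -> value=205 (bin 11001101); offset now 15 = byte 1 bit 7; 9 bits remain
Read 3: bits[15:17] width=2 -> value=0 (bin 00); offset now 17 = byte 2 bit 1; 7 bits remain

Answer: 101 205 0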